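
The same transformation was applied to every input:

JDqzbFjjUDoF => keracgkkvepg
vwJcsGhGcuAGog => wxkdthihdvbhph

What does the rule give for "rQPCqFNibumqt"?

srqdrgojcvnru

The transformation: shift every letter 1 place forward in the alphabet (wrapping around), then convert every letter to lowercase.
For "rQPCqFNibumqt", step one produces "sRQDrGOjcvnru"; step two turns that into "srqdrgojcvnru".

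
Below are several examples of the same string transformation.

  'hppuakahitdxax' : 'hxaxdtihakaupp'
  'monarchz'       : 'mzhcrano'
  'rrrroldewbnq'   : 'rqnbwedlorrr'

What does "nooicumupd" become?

ndpumucioo

Looking at the pairs, the operation is to reverse the string, then move the last character to the front.
Applying both steps to "nooicumupd": "dpumucioon", then "ndpumucioo".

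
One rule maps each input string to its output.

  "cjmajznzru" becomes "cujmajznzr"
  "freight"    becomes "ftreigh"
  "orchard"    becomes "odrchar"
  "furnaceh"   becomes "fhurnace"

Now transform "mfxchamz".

mzfxcham

What's happening: swap the first and last characters, then move the last character to the front.
For "mfxchamz", step one produces "zfxchamm"; step two turns that into "mzfxcham".
(Check on "cjmajznzru": → "ujmajznzrc" → "cujmajznzr" ✓)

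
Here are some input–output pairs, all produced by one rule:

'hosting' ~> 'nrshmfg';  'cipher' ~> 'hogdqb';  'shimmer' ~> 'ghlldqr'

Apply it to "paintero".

zhmsdqno

In each case the input is transformed by: shift every letter 1 place backward in the alphabet (wrapping around), then move the first character to the end.
Doing the same to "paintero": "zhmsdqno".
(Check on "hosting": → "gnrshmf" → "nrshmfg" ✓)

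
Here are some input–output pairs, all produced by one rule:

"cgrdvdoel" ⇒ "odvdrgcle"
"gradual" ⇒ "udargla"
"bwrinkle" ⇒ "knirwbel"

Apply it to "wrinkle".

knirwel

The transformation: move the last 2 characters to the front (rotate right by 2), then reverse the string.
Applying both steps to "wrinkle": "lewrink", then "knirwel".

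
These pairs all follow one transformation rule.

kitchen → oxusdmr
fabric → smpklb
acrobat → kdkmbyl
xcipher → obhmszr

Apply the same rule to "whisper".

obgrscz

The transformation: shift every letter 10 places forward in the alphabet (wrapping around), then move the last 2 characters to the front (rotate right by 2).
Starting from "whisper": after the first operation, "grsczob"; after the second, "obgrscz".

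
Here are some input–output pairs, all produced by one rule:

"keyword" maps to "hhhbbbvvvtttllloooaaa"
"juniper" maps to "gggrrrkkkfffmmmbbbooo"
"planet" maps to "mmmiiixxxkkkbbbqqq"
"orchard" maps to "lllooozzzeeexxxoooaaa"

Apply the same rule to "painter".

The rule is to repeat every character 3 times, then shift every letter 3 places backward in the alphabet (wrapping around).
Starting from "painter": after the first operation, "pppaaaiiinnnttteeerrr"; after the second, "mmmxxxfffkkkqqqbbbooo".

mmmxxxfffkkkqqqbbbooo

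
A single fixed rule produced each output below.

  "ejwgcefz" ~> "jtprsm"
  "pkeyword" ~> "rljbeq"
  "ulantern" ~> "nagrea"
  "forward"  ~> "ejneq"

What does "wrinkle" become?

Each output is the input with this applied: delete the first 2 characters, then shift every letter 13 places forward in the alphabet (wrapping around) — i.e. ROT13.
Applying both steps to "wrinkle": "inkle", then "vaxyr".
(Check on "forward": → "rward" → "ejneq" ✓)

vaxyr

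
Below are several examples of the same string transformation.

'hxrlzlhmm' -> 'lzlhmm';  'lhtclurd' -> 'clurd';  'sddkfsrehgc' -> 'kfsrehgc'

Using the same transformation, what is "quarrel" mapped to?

The transformation: delete the first 3 characters.
Applying that to "quarrel" gives "rrel".

rrel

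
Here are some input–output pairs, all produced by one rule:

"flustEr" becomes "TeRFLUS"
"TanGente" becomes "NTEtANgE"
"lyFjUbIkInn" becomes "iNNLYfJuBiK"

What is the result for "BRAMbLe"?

BlEbram

In each case the input is transformed by: flip the case of every letter, then move the last 3 characters to the front (rotate right by 3).
For "BRAMbLe", step one produces "bramBlE"; step two turns that into "BlEbram".
(Check on "TanGente": → "tANgENTE" → "NTEtANgE" ✓)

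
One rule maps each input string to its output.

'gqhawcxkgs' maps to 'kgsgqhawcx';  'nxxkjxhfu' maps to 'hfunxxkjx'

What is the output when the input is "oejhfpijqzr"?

In each case the input is transformed by: move the last 3 characters to the front (rotate right by 3).
"oejhfpijqzr" → "qzroejhfpij".

qzroejhfpij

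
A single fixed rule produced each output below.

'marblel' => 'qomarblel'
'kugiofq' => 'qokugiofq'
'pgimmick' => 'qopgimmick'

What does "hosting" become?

qohosting

Looking at the pairs, the operation is to prepend "qo".
For "hosting" the result is "qohosting".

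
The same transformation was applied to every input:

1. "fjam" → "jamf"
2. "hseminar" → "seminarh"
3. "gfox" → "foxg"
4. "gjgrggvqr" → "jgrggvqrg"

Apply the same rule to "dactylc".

actylcd

Each output is the input with this applied: move the first character to the end.
Doing the same to "dactylc": "actylcd".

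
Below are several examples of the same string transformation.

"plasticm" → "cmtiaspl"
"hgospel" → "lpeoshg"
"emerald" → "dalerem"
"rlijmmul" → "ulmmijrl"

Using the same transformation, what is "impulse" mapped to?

Each output is the input with this applied: swap each adjacent pair of characters (1↔2, 3↔4, ...), then reverse the string.
"impulse" → "miupsle" → "elspuim".

elspuim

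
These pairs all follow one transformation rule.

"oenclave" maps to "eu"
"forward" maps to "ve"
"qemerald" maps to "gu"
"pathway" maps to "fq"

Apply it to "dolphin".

te

The transformation: shift every letter 10 places backward in the alphabet (wrapping around), then keep only the first 2 characters.
Starting from "dolphin": after the first operation, "tebfxyd"; after the second, "te".
(Check on "forward": → "vehmqht" → "ve" ✓)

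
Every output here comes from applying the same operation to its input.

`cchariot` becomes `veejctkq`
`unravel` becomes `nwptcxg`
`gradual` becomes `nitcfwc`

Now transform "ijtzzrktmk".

mklvbbtmvo

What's happening: move the last character to the front, then shift every letter 2 places forward in the alphabet (wrapping around).
Starting from "ijtzzrktmk": after the first operation, "kijtzzrktm"; after the second, "mklvbbtmvo".
(Check on "gradual": → "lgradua" → "nitcfwc" ✓)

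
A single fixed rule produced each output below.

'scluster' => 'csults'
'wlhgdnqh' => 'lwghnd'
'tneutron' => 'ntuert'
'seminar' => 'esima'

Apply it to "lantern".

The rule is to swap each adjacent pair of characters (1↔2, 3↔4, ...), then delete the last 2 characters.
"lantern" → "altnren" → "altnr".

altnr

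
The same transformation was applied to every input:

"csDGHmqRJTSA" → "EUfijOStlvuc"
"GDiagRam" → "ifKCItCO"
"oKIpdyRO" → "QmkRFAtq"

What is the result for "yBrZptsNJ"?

AdTbRVUpl

What's happening: shift every letter 2 places forward in the alphabet (wrapping around), then flip the case of every letter.
On "yBrZptsNJ": the first step gives "aDtBrvuPL", and the second then gives "AdTbRVUpl".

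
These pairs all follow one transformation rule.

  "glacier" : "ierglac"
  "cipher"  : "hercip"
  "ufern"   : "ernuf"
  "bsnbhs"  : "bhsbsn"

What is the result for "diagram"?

In each case the input is transformed by: move the last 3 characters to the front (rotate right by 3).
For "diagram" the result is "ramdiag".

ramdiag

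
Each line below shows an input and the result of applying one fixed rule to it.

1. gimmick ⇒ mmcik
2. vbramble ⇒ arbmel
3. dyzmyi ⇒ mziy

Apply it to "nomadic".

amidc

The rule is to swap each adjacent pair of characters (1↔2, 3↔4, ...), then delete the first 2 characters.
Working it through for "nomadic": intermediate "onamidc", final "amidc".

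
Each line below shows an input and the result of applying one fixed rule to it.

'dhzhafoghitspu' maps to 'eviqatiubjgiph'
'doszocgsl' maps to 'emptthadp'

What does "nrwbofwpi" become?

Each output is the input with this applied: take characters alternately from the front and the back (1st, last, 2nd, 2nd-last, ...), then shift every letter 1 place forward in the alphabet (wrapping around).
"nrwbofwpi" → "nirpwwbfo" → "ojsqxxcgp".

ojsqxxcgp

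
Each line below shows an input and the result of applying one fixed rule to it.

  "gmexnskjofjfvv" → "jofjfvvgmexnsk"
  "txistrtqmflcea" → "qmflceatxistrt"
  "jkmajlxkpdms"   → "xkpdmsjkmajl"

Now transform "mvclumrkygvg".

What's happening: swap the front and back halves of the string.
Applying that to "mvclumrkygvg" gives "rkygvgmvclum".

rkygvgmvclum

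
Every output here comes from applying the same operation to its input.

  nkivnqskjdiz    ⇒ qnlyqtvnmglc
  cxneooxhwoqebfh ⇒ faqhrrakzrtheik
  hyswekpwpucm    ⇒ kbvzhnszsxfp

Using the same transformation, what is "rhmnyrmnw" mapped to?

ukpqbupqz

Rule — shift every letter 3 places forward in the alphabet (wrapping around).
So "rhmnyrmnw" becomes "ukpqbupqz".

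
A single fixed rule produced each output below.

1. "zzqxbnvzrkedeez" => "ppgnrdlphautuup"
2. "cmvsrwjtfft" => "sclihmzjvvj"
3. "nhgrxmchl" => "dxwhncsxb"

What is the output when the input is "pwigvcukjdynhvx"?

fmywlskaztodxln

The pattern: shift every letter 10 places backward in the alphabet (wrapping around).
For "pwigvcukjdynhvx" the result is "fmywlskaztodxln".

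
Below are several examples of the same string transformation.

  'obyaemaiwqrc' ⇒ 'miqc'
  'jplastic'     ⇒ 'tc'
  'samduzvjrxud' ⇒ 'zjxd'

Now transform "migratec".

tc

What's happening: keep every other character starting from the second (positions 2nd, 4th, 6th, ...), then delete the first 2 characters.
Applying both steps to "migratec": "irtc", then "tc".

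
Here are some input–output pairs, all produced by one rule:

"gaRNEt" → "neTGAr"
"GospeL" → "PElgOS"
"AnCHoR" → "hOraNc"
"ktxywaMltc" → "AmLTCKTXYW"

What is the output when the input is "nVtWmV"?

wMvNvT

What's happening: swap the front and back halves of the string, then flip the case of every letter.
"nVtWmV" → "WmVnVt" → "wMvNvT".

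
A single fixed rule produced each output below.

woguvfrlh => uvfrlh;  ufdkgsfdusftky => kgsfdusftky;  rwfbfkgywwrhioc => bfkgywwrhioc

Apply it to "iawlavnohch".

Each output is the input with this applied: delete the first 3 characters.
"iawlavnohch" → "lavnohch".

lavnohch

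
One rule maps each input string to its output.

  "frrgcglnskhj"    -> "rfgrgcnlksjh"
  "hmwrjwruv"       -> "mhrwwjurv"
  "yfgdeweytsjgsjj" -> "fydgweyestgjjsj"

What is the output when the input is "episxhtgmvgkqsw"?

pesihxgtvmkgsqw

Rule — swap each adjacent pair of characters (1↔2, 3↔4, ...).
"episxhtgmvgkqsw" → "pesihxgtvmkgsqw".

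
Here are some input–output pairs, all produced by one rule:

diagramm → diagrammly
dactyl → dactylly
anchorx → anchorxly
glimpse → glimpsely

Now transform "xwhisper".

xwhisperly

What's happening: append "ly".
For "xwhisper" the result is "xwhisperly".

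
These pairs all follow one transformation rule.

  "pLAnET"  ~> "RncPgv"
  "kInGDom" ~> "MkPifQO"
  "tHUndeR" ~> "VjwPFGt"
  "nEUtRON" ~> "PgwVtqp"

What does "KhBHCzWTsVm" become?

mJdjeByvUxO

Each output is the input with this applied: shift every letter 2 places forward in the alphabet (wrapping around), then flip the case of every letter.
Doing the same to "KhBHCzWTsVm": "mJdjeByvUxO".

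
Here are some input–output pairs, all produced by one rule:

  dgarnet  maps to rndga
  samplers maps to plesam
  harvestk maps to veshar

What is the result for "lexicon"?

iclex

Looking at the pairs, the operation is to delete the last 2 characters, then move the first 3 characters to the end (rotate left by 3).
For "lexicon", step one produces "lexic"; step two turns that into "iclex".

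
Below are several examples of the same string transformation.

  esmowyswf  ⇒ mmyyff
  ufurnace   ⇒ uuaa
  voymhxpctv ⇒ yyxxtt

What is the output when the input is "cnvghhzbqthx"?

What's happening: keep one character in every 3, starting at position 3 (positions 3rd, 6th, 9th, ...), then double every character.
Working it through for "cnvghhzbqthx": intermediate "vhqx", final "vvhhqqxx".
(Check on "esmowyswf": → "myf" → "mmyyff" ✓)

vvhhqqxx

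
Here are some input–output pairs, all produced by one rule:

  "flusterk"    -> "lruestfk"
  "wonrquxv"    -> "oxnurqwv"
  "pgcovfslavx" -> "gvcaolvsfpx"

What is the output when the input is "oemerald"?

Looking at the pairs, the operation is to take characters alternately from the front and the back (1st, last, 2nd, 2nd-last, ...), then move the first 2 characters to the end (rotate left by 2).
On "oemerald": the first step gives "odelmaer", and the second then gives "elmaerod".

elmaerod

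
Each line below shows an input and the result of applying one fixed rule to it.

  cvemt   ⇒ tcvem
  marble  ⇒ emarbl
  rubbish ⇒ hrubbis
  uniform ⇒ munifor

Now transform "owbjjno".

oowbjjn

Each output is the input with this applied: move the last character to the front.
For "owbjjno" the result is "oowbjjn".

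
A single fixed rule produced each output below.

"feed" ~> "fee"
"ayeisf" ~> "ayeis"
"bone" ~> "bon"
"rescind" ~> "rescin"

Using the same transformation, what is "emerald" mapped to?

In each case the input is transformed by: delete the last character.
For "emerald" the result is "emeral".

emeral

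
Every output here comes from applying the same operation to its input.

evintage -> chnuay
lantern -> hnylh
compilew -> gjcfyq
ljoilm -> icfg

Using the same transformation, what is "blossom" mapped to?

Rule — delete the first 2 characters, then shift every letter 6 places backward in the alphabet (wrapping around).
Starting from "blossom": after the first operation, "ossom"; after the second, "immig".
(Check on "lantern": → "ntern" → "hnylh" ✓)

immig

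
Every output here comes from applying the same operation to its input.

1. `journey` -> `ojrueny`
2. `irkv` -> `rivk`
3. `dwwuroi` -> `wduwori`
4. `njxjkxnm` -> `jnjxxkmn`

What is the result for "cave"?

In each case the input is transformed by: swap each adjacent pair of characters (1↔2, 3↔4, ...).
For "cave" the result is "acev".

acev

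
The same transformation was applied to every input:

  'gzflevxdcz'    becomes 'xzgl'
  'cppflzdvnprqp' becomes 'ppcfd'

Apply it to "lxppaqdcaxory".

The transformation: keep one character in every 3, starting at position 1 (positions 1st, 4th, 7th, ...), then move the last 2 characters to the front (rotate right by 2).
"lxppaqdcaxory" → "lpdxy" → "xylpd".

xylpd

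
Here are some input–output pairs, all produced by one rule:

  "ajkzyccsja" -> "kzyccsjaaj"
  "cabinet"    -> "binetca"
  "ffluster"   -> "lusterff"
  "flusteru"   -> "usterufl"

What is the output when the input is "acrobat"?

robatac

The rule is to move the first 2 characters to the end (rotate left by 2).
Applying that to "acrobat" gives "robatac".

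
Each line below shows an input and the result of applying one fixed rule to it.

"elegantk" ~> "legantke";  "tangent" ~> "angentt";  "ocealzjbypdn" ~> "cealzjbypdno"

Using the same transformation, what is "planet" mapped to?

lanetp

Rule — move the first character to the end.
So "planet" becomes "lanetp".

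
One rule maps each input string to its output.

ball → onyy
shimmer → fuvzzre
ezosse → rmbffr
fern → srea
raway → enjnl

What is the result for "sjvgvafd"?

fwitinsq

Each output is the input with this applied: shift every letter 13 places forward in the alphabet (wrapping around) — i.e. ROT13.
For "sjvgvafd" the result is "fwitinsq".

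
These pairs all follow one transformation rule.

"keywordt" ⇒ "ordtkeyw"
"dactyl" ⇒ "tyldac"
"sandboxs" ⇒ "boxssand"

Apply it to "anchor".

horanc

Each output is the input with this applied: swap the front and back halves of the string.
On "anchor" that produces "horanc".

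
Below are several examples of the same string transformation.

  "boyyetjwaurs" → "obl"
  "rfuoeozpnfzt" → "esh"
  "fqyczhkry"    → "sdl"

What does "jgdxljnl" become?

wtq

Looking at the pairs, the operation is to shift every letter 13 places forward in the alphabet (wrapping around) — i.e. ROT13, then keep only the first 3 characters.
Starting from "jgdxljnl": after the first operation, "wtqkyway"; after the second, "wtq".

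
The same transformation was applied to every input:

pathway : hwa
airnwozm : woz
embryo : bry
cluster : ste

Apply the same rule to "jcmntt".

mnt

The rule is to move the last character to the front, then keep only the last 3 characters.
On "jcmntt" that produces "mnt".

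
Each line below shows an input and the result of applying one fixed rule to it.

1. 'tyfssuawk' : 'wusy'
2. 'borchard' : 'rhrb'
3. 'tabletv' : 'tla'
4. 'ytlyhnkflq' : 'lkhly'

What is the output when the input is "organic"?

iar

Looking at the pairs, the operation is to reverse the string, then keep every other character starting from the second (positions 2nd, 4th, 6th, ...).
For "organic", step one produces "cinagro"; step two turns that into "iar".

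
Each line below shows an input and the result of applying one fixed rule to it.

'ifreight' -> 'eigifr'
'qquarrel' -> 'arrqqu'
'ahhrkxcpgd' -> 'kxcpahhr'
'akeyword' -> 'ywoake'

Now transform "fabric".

The rule is to delete the last 2 characters, then swap the front and back halves of the string.
Working it through for "fabric": intermediate "fabr", final "brfa".
(Check on "ifreight": → "ifreig" → "eigifr" ✓)

brfa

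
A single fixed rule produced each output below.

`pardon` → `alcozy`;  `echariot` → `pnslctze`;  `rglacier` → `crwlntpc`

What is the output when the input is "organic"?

Each output is the input with this applied: shift every letter 11 places forward in the alphabet (wrapping around).
For "organic" the result is "zcrlytn".

zcrlytn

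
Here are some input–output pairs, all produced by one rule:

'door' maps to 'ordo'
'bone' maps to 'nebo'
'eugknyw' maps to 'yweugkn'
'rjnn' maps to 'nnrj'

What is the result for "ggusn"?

snggu

Rule — move the last 2 characters to the front (rotate right by 2).
For "ggusn" the result is "snggu".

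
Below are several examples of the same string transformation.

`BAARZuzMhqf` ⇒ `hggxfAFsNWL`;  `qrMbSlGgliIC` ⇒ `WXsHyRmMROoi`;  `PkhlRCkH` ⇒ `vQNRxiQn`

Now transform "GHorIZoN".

mnUXofUt

What's happening: shift every letter 6 places forward in the alphabet (wrapping around), then flip the case of every letter.
"GHorIZoN" → "MNuxOFuT" → "mnUXofUt".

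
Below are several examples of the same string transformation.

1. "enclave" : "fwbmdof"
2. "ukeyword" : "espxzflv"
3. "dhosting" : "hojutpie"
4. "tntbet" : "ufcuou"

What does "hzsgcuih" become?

ijvdhtai

Each output is the input with this applied: reverse the string, then shift every letter 1 place forward in the alphabet (wrapping around).
On "hzsgcuih": the first step gives "hiucgszh", and the second then gives "ijvdhtai".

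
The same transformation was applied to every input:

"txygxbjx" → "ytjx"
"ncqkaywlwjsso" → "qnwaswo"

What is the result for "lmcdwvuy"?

cluw

In each case the input is transformed by: keep every other character starting from the first (positions 1st, 3rd, 5th, ...), then swap each adjacent pair of characters (1↔2, 3↔4, ...).
Applying both steps to "lmcdwvuy": "lcwu", then "cluw".
(Check on "txygxbjx": → "tyxj" → "ytjx" ✓)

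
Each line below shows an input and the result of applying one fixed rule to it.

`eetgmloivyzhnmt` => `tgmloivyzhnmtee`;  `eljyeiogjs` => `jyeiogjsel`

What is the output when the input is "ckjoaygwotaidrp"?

joaygwotaidrpck

In each case the input is transformed by: move the first 2 characters to the end (rotate left by 2).
Doing the same to "ckjoaygwotaidrp": "joaygwotaidrpck".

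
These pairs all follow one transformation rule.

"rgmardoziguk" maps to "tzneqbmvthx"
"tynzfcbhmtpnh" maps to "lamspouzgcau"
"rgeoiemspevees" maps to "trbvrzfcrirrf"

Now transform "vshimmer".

fuvzzre

What's happening: shift every letter 13 places forward in the alphabet (wrapping around) — i.e. ROT13, then delete the first character.
On "vshimmer": the first step gives "ifuvzzre", and the second then gives "fuvzzre".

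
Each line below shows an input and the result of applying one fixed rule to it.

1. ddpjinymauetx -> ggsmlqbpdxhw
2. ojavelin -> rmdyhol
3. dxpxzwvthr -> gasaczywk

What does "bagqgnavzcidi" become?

edjtjqdycflg

In each case the input is transformed by: delete the last character, then shift every letter 3 places forward in the alphabet (wrapping around).
Starting from "bagqgnavzcidi": after the first operation, "bagqgnavzcid"; after the second, "edjtjqdycflg".
(Check on "ddpjinymauetx": → "ddpjinymauet" → "ggsmlqbpdxhw" ✓)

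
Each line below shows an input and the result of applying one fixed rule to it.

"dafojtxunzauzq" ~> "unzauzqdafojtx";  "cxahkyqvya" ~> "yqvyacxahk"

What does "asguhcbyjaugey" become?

yjaugeyasguhcb

What's happening: swap the front and back halves of the string.
Doing the same to "asguhcbyjaugey": "yjaugeyasguhcb".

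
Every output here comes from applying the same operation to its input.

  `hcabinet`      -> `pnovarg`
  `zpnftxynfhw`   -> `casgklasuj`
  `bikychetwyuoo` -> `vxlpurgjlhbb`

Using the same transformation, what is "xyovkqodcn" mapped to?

The rule is to delete the first character, then shift every letter 13 places forward in the alphabet (wrapping around) — i.e. ROT13.
Doing the same to "xyovkqodcn": "lbixdbqpa".

lbixdbqpa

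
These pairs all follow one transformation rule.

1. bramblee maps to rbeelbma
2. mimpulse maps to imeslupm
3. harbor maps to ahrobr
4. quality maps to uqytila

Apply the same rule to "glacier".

lgreica

Rule — reverse the string, then move the last 2 characters to the front (rotate right by 2).
On "glacier" that produces "lgreica".
(Check on "bramblee": → "eelbmarb" → "rbeelbma" ✓)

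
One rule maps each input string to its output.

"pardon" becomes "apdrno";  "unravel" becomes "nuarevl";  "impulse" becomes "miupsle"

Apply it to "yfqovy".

fyoqyv

The pattern: swap each adjacent pair of characters (1↔2, 3↔4, ...).
On "yfqovy" that produces "fyoqyv".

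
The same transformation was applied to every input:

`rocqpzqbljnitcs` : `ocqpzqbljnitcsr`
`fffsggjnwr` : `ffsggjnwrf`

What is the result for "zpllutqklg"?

pllutqklgz

The pattern: move the first character to the end.
For "zpllutqklg" the result is "pllutqklgz".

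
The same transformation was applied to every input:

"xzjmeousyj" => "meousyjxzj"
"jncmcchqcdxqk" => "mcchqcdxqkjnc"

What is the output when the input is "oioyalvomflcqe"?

Each output is the input with this applied: move the first 3 characters to the end (rotate left by 3).
For "oioyalvomflcqe" the result is "yalvomflcqeoio".

yalvomflcqeoio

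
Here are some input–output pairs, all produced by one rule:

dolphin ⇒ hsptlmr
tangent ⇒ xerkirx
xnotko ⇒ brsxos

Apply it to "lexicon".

In each case the input is transformed by: shift every letter 4 places forward in the alphabet (wrapping around).
On "lexicon" that produces "pibmgsr".

pibmgsr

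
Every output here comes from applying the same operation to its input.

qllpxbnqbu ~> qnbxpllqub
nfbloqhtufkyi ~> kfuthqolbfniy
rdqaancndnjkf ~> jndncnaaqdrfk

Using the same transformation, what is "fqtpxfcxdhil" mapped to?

hdxcfxptqfli

Each output is the input with this applied: reverse the string, then move the first 2 characters to the end (rotate left by 2).
"fqtpxfcxdhil" → "lihdxcfxptqf" → "hdxcfxptqfli".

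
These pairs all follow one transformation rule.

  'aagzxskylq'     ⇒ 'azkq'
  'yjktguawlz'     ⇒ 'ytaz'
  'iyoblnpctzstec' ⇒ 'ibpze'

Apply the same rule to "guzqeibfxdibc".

In each case the input is transformed by: keep one character in every 3, starting at position 1 (positions 1st, 4th, 7th, ...).
On "guzqeibfxdibc" that produces "gqbdc".

gqbdc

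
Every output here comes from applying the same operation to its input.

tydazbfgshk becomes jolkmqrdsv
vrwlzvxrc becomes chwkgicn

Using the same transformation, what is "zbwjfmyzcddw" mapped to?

The pattern: shift every letter 11 places forward in the alphabet (wrapping around), then delete the first character.
Working it through for "zbwjfmyzcddw": intermediate "kmhuqxjknooh", final "mhuqxjknooh".

mhuqxjknooh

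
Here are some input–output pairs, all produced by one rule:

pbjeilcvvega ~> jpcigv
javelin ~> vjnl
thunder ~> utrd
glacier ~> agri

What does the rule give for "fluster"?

ufrt

The pattern: keep every other character starting from the first (positions 1st, 3rd, 5th, ...), then swap each adjacent pair of characters (1↔2, 3↔4, ...).
For "fluster", step one produces "futr"; step two turns that into "ufrt".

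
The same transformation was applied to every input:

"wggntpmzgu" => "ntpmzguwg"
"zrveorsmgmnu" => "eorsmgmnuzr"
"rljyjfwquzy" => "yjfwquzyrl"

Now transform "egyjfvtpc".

Rule — move the first 2 characters to the end (rotate left by 2), then delete the first character.
For "egyjfvtpc", step one produces "yjfvtpceg"; step two turns that into "jfvtpceg".

jfvtpceg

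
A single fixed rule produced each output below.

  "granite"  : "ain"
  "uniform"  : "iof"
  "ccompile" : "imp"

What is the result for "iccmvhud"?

In each case the input is transformed by: take characters alternately from the front and the back (1st, last, 2nd, 2nd-last, ...), then keep only the last 3 characters.
"iccmvhud" → "idcuchmv" → "hmv".

hmv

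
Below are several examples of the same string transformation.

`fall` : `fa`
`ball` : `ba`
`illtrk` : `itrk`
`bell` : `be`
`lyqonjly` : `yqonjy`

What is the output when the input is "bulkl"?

The transformation: remove every "l".
On "bulkl" that produces "buk".

buk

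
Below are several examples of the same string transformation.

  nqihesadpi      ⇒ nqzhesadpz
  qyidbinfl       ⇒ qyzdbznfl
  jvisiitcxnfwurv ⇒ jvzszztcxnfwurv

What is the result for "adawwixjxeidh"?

adawwzxjxezdh

The rule is to replace every "i" with "z".
On "adawwixjxeidh" that produces "adawwzxjxezdh".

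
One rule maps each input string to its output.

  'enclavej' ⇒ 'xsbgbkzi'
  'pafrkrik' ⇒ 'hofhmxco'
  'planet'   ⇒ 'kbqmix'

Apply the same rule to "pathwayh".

txvemxqe

Each output is the input with this applied: shift every letter 3 places backward in the alphabet (wrapping around), then swap the front and back halves of the string.
On "pathwayh": the first step gives "mxqetxve", and the second then gives "txvemxqe".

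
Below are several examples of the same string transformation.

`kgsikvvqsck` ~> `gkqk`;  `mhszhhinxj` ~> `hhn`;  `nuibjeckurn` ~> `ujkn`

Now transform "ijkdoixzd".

joz

The pattern: keep one character in every 3, starting at position 2 (positions 2nd, 5th, 8th, ...).
"ijkdoixzd" → "joz".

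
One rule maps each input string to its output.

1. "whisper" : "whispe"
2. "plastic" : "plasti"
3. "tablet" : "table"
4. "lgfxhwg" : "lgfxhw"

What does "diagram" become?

Rule — delete the last character.
For "diagram" the result is "diagra".

diagra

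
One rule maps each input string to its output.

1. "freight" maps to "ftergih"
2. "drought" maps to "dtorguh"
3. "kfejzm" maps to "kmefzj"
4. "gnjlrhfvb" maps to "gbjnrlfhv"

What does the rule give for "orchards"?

oscrahdr

Rule — move the last character to the front, then swap each adjacent pair of characters (1↔2, 3↔4, ...).
Working it through for "orchards": intermediate "sorchard", final "oscrahdr".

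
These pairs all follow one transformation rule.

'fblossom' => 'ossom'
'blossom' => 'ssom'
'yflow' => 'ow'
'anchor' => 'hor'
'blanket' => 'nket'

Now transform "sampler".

Looking at the pairs, the operation is to delete the first 3 characters.
For "sampler" the result is "pler".

pler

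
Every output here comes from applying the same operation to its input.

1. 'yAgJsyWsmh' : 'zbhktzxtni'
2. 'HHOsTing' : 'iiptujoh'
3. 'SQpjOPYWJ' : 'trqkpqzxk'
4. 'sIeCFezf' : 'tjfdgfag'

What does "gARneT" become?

hbsofu

Each output is the input with this applied: shift every letter 1 place forward in the alphabet (wrapping around), then convert every letter to lowercase.
Applying both steps to "gARneT": "hBSofU", then "hbsofu".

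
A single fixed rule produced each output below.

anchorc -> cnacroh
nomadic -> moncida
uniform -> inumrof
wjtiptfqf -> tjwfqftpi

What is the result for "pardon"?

rapnod

The transformation: reverse the string, then move the last 3 characters to the front (rotate right by 3).
"pardon" → "nodrap" → "rapnod".
(Check on "nomadic": → "cidamon" → "moncida" ✓)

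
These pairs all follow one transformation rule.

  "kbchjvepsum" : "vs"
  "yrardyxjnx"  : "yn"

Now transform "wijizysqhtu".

yh

The pattern: keep one character in every 3, starting at position 3 (positions 3rd, 6th, 9th, ...), then delete the first character.
For "wijizysqhtu" the result is "yh".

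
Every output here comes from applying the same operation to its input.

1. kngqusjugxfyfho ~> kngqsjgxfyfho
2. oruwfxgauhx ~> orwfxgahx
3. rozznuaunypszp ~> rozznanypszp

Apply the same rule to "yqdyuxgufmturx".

yqdyxgfmtrx

What's happening: remove every "u".
So "yqdyuxgufmturx" becomes "yqdyxgfmtrx".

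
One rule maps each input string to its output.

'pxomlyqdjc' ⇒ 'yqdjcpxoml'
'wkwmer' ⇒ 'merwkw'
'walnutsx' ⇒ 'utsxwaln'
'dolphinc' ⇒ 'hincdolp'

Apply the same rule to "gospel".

pelgos

Looking at the pairs, the operation is to swap the front and back halves of the string.
Doing the same to "gospel": "pelgos".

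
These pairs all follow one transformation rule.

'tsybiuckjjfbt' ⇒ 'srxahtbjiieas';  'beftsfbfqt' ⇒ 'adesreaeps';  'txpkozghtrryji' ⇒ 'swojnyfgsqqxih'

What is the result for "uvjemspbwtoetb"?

The transformation: shift every letter 1 place backward in the alphabet (wrapping around).
Applying that to "uvjemspbwtoetb" gives "tuidlroavsndsa".

tuidlroavsndsa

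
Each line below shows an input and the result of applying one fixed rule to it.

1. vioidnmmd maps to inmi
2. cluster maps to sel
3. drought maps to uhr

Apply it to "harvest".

vsa

In each case the input is transformed by: keep every other character starting from the second (positions 2nd, 4th, 6th, ...), then move the first character to the end.
On "harvest": the first step gives "avs", and the second then gives "vsa".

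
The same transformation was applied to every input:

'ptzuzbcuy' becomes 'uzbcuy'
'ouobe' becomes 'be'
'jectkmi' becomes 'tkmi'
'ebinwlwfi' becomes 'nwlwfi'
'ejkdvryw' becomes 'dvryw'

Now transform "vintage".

tage

Rule — delete the first 3 characters.
Applying that to "vintage" gives "tage".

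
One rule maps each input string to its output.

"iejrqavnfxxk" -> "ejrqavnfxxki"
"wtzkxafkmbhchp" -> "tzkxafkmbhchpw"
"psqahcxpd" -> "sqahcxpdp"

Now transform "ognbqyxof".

gnbqyxofo

Rule — move the first character to the end.
Doing the same to "ognbqyxof": "gnbqyxofo".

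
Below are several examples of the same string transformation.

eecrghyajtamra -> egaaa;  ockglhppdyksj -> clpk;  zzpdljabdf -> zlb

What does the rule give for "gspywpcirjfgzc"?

swifc

The transformation: keep one character in every 3, starting at position 2 (positions 2nd, 5th, 8th, ...).
"gspywpcirjfgzc" → "swifc".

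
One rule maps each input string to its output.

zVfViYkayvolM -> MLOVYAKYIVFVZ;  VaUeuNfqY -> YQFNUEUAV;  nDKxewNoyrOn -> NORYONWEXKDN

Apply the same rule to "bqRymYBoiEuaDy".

In each case the input is transformed by: reverse the string, then convert every letter to uppercase.
So "bqRymYBoiEuaDy" becomes "YDAUEIOBYMYRQB".

YDAUEIOBYMYRQB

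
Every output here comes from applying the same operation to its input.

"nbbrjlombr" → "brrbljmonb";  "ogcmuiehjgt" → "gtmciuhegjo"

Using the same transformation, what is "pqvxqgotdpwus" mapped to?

qsxvgqtopduwp

Looking at the pairs, the operation is to swap the first and last characters, then swap each adjacent pair of characters (1↔2, 3↔4, ...).
On "pqvxqgotdpwus": the first step gives "sqvxqgotdpwup", and the second then gives "qsxvgqtopduwp".
(Check on "ogcmuiehjgt": → "tgcmuiehjgo" → "gtmciuhegjo" ✓)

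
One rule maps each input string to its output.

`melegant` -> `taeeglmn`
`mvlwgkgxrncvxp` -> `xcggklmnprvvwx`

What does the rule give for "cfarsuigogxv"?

The pattern: sort the characters into alphabetical order, then move the last character to the front.
Working it through for "cfarsuigogxv": intermediate "acfggiorsuvx", final "xacfggiorsuv".

xacfggiorsuv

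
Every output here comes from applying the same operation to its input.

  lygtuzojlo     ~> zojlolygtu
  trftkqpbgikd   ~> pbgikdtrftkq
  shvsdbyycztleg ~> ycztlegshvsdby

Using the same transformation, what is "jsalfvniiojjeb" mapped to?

Each output is the input with this applied: swap the front and back halves of the string.
"jsalfvniiojjeb" → "iiojjebjsalfvn".

iiojjebjsalfvn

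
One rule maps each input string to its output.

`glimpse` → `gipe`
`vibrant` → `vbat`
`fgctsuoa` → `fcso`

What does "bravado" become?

The pattern: keep every other character starting from the first (positions 1st, 3rd, 5th, ...).
So "bravado" becomes "baao".

baao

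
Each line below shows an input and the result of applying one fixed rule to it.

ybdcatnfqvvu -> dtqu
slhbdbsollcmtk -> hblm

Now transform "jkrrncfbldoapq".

rcla

Rule — keep one character in every 3, starting at position 3 (positions 3rd, 6th, 9th, ...).
Doing the same to "jkrrncfbldoapq": "rcla".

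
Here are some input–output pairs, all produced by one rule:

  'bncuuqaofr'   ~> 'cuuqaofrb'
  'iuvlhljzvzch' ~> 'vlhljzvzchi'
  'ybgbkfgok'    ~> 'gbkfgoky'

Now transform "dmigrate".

igrated

Rule — move the first 2 characters to the end (rotate left by 2), then delete the last character.
For "dmigrate" the result is "igrated".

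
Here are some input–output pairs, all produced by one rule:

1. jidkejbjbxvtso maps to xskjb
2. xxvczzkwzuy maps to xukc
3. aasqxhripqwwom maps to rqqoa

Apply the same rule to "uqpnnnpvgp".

uppn

The rule is to keep one character in every 3, starting at position 1 (positions 1st, 4th, 7th, ...), then sort the characters into reverse alphabetical order.
For "uqpnnnpvgp" the result is "uppn".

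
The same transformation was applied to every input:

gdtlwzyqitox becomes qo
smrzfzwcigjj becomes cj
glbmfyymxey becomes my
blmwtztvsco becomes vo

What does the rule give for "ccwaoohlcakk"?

lk

Rule — keep one character in every 3, starting at position 2 (positions 2nd, 5th, 8th, ...), then delete the first 2 characters.
Working it through for "ccwaoohlcakk": intermediate "colk", final "lk".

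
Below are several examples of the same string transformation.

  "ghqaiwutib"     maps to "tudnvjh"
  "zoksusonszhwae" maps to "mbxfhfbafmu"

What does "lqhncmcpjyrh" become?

yduapzpcw

The transformation: shift every letter 13 places forward in the alphabet (wrapping around) — i.e. ROT13, then delete the last 3 characters.
For "lqhncmcpjyrh", step one produces "yduapzpcwleu"; step two turns that into "yduapzpcw".
(Check on "ghqaiwutib": → "tudnvjhgvo" → "tudnvjh" ✓)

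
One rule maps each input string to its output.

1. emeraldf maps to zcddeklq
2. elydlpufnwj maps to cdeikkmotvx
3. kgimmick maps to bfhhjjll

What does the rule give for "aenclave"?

zzbddkmu

In each case the input is transformed by: sort the characters into alphabetical order, then shift every letter 1 place backward in the alphabet (wrapping around).
Applying that to "aenclave" gives "zzbddkmu".
(Check on "elydlpufnwj": → "defjllnpuwy" → "cdeikkmotvx" ✓)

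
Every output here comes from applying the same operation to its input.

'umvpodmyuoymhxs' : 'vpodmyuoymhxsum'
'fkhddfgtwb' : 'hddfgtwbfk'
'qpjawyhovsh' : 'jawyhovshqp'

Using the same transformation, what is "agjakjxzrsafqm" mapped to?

jakjxzrsafqmag

The transformation: move the first 2 characters to the end (rotate left by 2).
So "agjakjxzrsafqm" becomes "jakjxzrsafqmag".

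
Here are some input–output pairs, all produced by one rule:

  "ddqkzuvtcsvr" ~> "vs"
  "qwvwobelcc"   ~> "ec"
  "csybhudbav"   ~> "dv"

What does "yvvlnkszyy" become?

sy

The transformation: keep one character in every 3, starting at position 1 (positions 1st, 4th, 7th, ...), then keep only the last 2 characters.
On "yvvlnkszyy": the first step gives "ylsy", and the second then gives "sy".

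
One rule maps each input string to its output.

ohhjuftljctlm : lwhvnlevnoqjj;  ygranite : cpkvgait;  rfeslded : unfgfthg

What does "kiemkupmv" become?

Each output is the input with this applied: shift every letter 2 places forward in the alphabet (wrapping around), then move the first 3 characters to the end (rotate left by 3).
Working it through for "kiemkupmv": intermediate "mkgomwrox", final "omwroxmkg".

omwroxmkg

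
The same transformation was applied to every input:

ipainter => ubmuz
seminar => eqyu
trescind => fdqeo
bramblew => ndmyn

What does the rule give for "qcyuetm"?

cokg

Rule — delete the last 3 characters, then shift every letter 12 places forward in the alphabet (wrapping around).
For "qcyuetm", step one produces "qcyu"; step two turns that into "cokg".
(Check on "trescind": → "tresc" → "fdqeo" ✓)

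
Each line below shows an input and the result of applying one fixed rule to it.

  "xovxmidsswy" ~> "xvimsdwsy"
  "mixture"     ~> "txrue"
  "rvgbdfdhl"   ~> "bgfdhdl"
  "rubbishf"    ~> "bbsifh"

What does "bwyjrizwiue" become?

In each case the input is transformed by: delete the first 2 characters, then swap each adjacent pair of characters (1↔2, 3↔4, ...).
So "bwyjrizwiue" becomes "jyirwzuie".
(Check on "xovxmidsswy": → "vxmidsswy" → "xvimsdwsy" ✓)

jyirwzuie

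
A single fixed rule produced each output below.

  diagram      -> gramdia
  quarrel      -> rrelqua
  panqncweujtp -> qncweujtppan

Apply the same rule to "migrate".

The rule is to move the first 3 characters to the end (rotate left by 3).
"migrate" → "ratemig".

ratemig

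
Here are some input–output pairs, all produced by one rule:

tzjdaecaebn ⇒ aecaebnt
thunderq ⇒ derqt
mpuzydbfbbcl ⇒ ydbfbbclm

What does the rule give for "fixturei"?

Looking at the pairs, the operation is to move the first character to the end, then delete the first 3 characters.
Starting from "fixturei": after the first operation, "ixtureif"; after the second, "ureif".

ureif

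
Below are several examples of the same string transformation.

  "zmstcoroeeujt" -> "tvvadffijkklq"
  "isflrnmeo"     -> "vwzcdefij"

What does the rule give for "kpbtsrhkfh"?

The transformation: sort the characters into alphabetical order, then shift every letter 9 places backward in the alphabet (wrapping around).
So "kpbtsrhkfh" becomes "swyybbgijk".
(Check on "zmstcoroeeujt": → "ceejmoorsttuz" → "tvvadffijkklq" ✓)

swyybbgijk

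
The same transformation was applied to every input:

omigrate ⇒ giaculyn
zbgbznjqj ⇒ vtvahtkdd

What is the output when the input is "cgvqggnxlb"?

awkpaarhvf

The rule is to shift every letter 6 places backward in the alphabet (wrapping around), then swap each adjacent pair of characters (1↔2, 3↔4, ...).
Applying both steps to "cgvqggnxlb": "wapkaahrfv", then "awkpaarhvf".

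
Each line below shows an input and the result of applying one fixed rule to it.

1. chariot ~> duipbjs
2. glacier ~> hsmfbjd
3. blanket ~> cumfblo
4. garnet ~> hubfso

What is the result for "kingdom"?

lnjpoeh

The pattern: shift every letter 1 place forward in the alphabet (wrapping around), then take characters alternately from the front and the back (1st, last, 2nd, 2nd-last, ...).
Applying both steps to "kingdom": "ljohepn", then "lnjpoeh".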